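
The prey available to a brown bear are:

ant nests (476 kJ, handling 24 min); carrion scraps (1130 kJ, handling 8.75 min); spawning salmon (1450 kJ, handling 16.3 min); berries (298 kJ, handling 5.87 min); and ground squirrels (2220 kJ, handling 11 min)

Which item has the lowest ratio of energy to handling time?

ant nests

Profitability E/h (kJ/min): ant nests = 476/24 = 19.8, carrion scraps = 1130/8.75 = 129, spawning salmon = 1450/16.3 = 89, berries = 298/5.87 = 50.8, ground squirrels = 2220/11 = 202.
Ranked: ground squirrels > carrion scraps > spawning salmon > berries > ant nests.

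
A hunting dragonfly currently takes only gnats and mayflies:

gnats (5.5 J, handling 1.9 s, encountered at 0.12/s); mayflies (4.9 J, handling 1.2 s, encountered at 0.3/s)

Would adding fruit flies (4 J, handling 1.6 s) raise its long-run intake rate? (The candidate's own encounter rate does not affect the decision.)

Current rate: (0.12×5.5 + 0.3×4.9)/(1 + 0.12×1.9 + 0.3×1.2) = 1.341 J/s.
Profitability of fruit flies: 4/1.6 = 2.5 J/s.
Since 2.5 > R, including fruit flies increases the long-run rate.

Yes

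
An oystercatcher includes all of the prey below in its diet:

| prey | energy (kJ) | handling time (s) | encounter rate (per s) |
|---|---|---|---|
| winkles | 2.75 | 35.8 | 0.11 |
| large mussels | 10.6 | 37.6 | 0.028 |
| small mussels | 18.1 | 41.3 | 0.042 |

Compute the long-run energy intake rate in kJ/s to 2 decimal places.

Energy encountered per unit search time: 0.11×2.75 + 0.028×10.6 + 0.042×18.1 = 1.36 kJ/s.
Handling time per unit search time: 0.11×35.8 + 0.028×37.6 + 0.042×41.3 = 6.725.
Rate = 1.36/(1 + 6.725) = 0.176 kJ/s.

0.18 kJ/s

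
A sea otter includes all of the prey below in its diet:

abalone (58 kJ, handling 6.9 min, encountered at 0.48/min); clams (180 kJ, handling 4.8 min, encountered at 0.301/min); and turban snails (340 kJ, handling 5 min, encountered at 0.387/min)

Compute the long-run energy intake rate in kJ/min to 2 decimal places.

27.77 kJ/min

R = (0.48×58 + 0.301×180 + 0.387×340) / (1 + 0.48×6.9 + 0.301×4.8 + 0.387×5) = 213.6/7.692 = 27.77 kJ/min.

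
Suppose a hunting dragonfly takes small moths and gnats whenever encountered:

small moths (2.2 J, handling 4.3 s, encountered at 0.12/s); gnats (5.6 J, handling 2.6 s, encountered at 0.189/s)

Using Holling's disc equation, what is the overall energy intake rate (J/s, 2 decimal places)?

Energy encountered per unit search time: 0.12×2.2 + 0.189×5.6 = 1.322 J/s.
Handling time per unit search time: 0.12×4.3 + 0.189×2.6 = 1.007.
Rate = 1.322/(1 + 1.007) = 0.6588 J/s.

0.66 J/s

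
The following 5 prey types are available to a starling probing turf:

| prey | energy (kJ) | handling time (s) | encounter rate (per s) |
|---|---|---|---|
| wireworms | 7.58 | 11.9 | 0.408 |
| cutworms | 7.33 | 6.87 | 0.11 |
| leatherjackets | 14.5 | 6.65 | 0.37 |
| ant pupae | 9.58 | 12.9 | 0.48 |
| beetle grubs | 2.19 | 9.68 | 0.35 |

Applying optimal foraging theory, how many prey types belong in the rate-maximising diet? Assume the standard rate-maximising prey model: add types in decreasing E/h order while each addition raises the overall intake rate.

1

E/h in descending order: leatherjackets 2.18, cutworms 1.07, ant pupae 0.743, wireworms 0.637, beetle grubs 0.226 kJ/s. The optimal diet is the largest prefix of this list for which every included type satisfies E_i/h_i > R on the types above it.
Rate on top 1: 1.55. cutworms: 1.07 < 1.55 → exclude; stop.
Optimal diet: leatherjackets — 1 of 5 types.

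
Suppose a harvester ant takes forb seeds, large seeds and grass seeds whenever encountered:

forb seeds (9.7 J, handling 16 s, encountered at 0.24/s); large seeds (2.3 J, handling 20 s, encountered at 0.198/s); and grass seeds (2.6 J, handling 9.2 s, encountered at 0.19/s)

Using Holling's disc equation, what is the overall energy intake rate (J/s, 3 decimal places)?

0.311 J/s

R = Σλ_iE_i / (1 + Σλ_ih_i)
Numerator: 0.24×9.7 + 0.198×2.3 + 0.19×2.6 = 3.277
Denominator: 1 + 0.24×16 + 0.198×20 + 0.19×9.2 = 10.55
R = 3.277/10.55 = 0.3107 J/s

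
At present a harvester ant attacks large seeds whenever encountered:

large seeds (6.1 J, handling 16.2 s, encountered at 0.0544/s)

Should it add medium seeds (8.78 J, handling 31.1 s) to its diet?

Current rate: (0.0544×6.1)/(1 + 0.0544×16.2) = 0.1764 J/s.
medium seeds: E/h = 8.78/31.1 = 0.2823 J/s.
0.2823 > 0.1764, so adding medium seeds raises the average — include it.

Yes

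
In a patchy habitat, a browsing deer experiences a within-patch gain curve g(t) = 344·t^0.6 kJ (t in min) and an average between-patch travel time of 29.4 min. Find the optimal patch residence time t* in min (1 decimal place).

Optimal t* satisfies g'(t*) = g(t*)/(T + t*).
g'(t) = 0.6·344·t^-0.4. Setting 0.6·344·t^-0.4 = 344·t^0.6/(29.4+t) gives 0.6(29.4+t) = t, so 0.40·t = 0.6×29.4.
t* = 0.6×29.4/0.40 = 44.1 min.

44.1 min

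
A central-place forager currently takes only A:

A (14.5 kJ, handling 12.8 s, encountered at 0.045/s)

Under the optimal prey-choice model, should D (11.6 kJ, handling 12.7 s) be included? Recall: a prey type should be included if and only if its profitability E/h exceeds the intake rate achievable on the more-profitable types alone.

Current rate: (0.045×14.5)/(1 + 0.045×12.8) = 0.414 kJ/s.
D: E/h = 11.6/12.7 = 0.9134 kJ/s.
0.9134 > 0.414, so adding D raises the average — include it.

Yes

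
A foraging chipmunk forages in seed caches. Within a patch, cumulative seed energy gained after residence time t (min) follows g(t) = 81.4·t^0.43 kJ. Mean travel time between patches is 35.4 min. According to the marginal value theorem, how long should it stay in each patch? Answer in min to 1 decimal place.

By the marginal value theorem, leave when the instantaneous gain rate g'(t) equals the habitat-wide average g(t)/(T + t).
g'(t) = 0.43·81.4·t^-0.57. Setting 0.43·81.4·t^-0.57 = 81.4·t^0.43/(35.4+t) gives 0.43(35.4+t) = t, so 0.57·t = 0.43×35.4.
t* = 0.43×35.4/0.57 = 26.71 min.

26.7 min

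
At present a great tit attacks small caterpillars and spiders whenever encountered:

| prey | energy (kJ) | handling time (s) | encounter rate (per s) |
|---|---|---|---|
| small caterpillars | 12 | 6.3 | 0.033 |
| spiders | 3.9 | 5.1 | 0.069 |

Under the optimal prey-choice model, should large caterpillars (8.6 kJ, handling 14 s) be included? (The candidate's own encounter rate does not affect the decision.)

On small caterpillars and spiders alone, R = ΣλE/(1+Σλh) = 0.6651/1.56 = 0.4264 kJ/s.
Profitability of large caterpillars: 8.6/14 = 0.6143 kJ/s.
Since 0.6143 > R, including large caterpillars increases the long-run rate.

Yes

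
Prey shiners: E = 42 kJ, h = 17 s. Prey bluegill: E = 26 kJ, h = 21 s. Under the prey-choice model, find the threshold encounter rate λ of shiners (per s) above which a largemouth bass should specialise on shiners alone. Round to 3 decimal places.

0.059 per s

At the threshold, the rate on shiners alone equals the profitability of bluegill: λ·42/(1 + λ·17) = 26/21 = 1.238.
Rearranging, λ(42 − 1.238×17) = 1.238, so λ = 1.238/20.95 = 0.05909 per s.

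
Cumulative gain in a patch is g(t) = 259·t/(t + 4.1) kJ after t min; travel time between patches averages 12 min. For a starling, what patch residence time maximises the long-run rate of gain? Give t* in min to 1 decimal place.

7.0 min

By the marginal value theorem, leave when the instantaneous gain rate g'(t) equals the habitat-wide average g(t)/(T + t).
g'(t) = 259·4.1/(t + 4.1)². Setting 259·4.1/(t+4.1)² = 259t/[(t+4.1)(12+t)] gives 4.1(12+t) = t(t+4.1), so t² = 4.1×12 = 49.2.
t* = √49.2 = 7.014 min.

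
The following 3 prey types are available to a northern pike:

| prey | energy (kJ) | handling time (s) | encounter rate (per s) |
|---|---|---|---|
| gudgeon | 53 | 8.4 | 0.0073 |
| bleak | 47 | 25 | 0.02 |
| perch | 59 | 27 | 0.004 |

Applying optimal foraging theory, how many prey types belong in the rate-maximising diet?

3

Profitabilities (E/h, kJ/s): gudgeon 6.31, perch 2.19, bleak 1.88. Add prey in this order while the next type's profitability exceeds the intake rate on those already taken.
Rate on top 1: 0.3645. perch: 2.19 > 0.3645 → include.
Rate on top 2: 0.5327. bleak: 1.88 > 0.5327 → include.
Optimal diet: gudgeon, perch, bleak — 3 of 3 types.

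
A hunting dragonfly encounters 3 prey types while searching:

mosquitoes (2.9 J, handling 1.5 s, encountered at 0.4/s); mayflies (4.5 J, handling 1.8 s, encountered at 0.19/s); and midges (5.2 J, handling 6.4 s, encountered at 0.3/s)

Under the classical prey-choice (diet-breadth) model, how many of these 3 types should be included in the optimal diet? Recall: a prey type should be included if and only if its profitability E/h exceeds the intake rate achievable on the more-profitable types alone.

2

E/h in descending order: mayflies 2.5, mosquitoes 1.93, midges 0.812 J/s. The optimal diet is the largest prefix of this list for which every included type satisfies E_i/h_i > R on the types above it.
Rate on top 1: 0.6371. mosquitoes: 1.93 > 0.6371 → include.
Rate on top 2: 1.038. midges: 0.812 < 1.038 → exclude; stop.
Optimal diet: mayflies, mosquitoes — 2 of 3 types.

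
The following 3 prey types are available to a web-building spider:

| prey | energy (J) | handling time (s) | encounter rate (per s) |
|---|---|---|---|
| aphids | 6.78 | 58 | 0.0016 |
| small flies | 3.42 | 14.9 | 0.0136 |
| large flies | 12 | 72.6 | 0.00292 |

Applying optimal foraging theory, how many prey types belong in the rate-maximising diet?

3

Profitabilities (E/h, J/s): small flies 0.23, large flies 0.165, aphids 0.117. Add prey in this order while the next type's profitability exceeds the intake rate on those already taken.
Rate on top 1: 0.03867. large flies: 0.165 > 0.03867 → include.
Rate on top 2: 0.05765. aphids: 0.117 > 0.05765 → include.
Optimal diet: small flies, large flies, aphids — 3 of 3 types.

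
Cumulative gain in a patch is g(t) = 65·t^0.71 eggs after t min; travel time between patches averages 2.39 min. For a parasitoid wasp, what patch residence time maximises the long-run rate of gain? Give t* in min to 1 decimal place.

5.9 min

By the marginal value theorem, leave when the instantaneous gain rate g'(t) equals the habitat-wide average g(t)/(T + t).
g'(t) = 0.71·65·t^-0.29. Setting 0.71·65·t^-0.29 = 65·t^0.71/(2.39+t) gives 0.71(2.39+t) = t, so 0.29·t = 0.71×2.39.
t* = 0.71×2.39/0.29 = 5.851 min.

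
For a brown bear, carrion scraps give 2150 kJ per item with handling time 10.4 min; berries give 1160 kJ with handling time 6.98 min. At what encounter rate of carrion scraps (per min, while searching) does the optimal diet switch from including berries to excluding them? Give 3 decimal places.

The zero-one rule: include berries iff E₂/h₂ > λE₁/(1+λh₁). Equality gives the switch point.
λE₁h₂ = E₂ + λE₂h₁ ⇒ λ = E₂/(E₁h₂ − E₂h₁) = 1160/(1.501e+04 − 1.206e+04) = 0.3942 per min.

0.394 per min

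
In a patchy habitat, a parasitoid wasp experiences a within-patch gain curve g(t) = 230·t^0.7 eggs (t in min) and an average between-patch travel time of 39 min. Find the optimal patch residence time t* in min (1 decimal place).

91.0 min

By the marginal value theorem, leave when the instantaneous gain rate g'(t) equals the habitat-wide average g(t)/(T + t).
g'(t) = 0.7·230·t^-0.3. Setting 0.7·230·t^-0.3 = 230·t^0.7/(39+t) gives 0.7(39+t) = t, so 0.30·t = 0.7×39.
t* = 0.7×39/0.30 = 91 min.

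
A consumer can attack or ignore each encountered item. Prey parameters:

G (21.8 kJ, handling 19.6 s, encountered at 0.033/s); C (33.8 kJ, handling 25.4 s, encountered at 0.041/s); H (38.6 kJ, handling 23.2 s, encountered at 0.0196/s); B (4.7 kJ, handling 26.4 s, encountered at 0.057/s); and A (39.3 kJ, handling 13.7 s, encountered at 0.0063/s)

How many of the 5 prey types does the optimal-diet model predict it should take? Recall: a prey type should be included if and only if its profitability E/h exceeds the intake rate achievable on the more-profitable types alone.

Rank by E/h (kJ/s): A 2.87, H 1.66, C 1.33, G 1.11, B 0.178. Include each in turn until the next type's E/h falls below the running intake rate.
Rate on top 1: 0.2279. H: 1.66 > 0.2279 → include.
Rate on top 2: 0.6516. C: 1.33 > 0.6516 → include.
Rate on top 3: 0.9255. G: 1.11 > 0.9255 → include.
Rate on top 4: 0.9629. B: 0.178 < 0.9629 → exclude; stop.
Optimal diet: A, H, C, G — 4 of 5 types.

4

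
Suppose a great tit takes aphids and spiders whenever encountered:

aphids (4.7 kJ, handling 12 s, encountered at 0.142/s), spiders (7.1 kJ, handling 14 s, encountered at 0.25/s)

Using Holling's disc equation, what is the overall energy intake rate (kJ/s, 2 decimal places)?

R = (0.142×4.7 + 0.25×7.1) / (1 + 0.142×12 + 0.25×14) = 2.442/6.204 = 0.3937 kJ/s.

0.39 kJ/s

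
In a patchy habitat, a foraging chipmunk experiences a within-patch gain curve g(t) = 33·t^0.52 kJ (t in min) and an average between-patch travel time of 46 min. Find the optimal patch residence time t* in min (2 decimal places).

49.83 min

By the marginal value theorem, leave when the instantaneous gain rate g'(t) equals the habitat-wide average g(t)/(T + t).
g'(t) = 0.52·33·t^-0.48. Setting 0.52·33·t^-0.48 = 33·t^0.52/(46+t) gives 0.52(46+t) = t, so 0.48·t = 0.52×46.
t* = 0.52×46/0.48 = 49.83 min.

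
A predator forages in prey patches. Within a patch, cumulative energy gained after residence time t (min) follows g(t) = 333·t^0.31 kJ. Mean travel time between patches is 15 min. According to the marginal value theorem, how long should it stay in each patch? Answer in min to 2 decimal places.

6.74 min

Maximise g(t)/(T+t): set derivative to zero → g'(t)(T+t) = g(t).
g'(t) = 0.31·333·t^-0.69. Setting 0.31·333·t^-0.69 = 333·t^0.31/(15+t) gives 0.31(15+t) = t, so 0.69·t = 0.31×15.
t* = 0.31×15/0.69 = 6.739 min.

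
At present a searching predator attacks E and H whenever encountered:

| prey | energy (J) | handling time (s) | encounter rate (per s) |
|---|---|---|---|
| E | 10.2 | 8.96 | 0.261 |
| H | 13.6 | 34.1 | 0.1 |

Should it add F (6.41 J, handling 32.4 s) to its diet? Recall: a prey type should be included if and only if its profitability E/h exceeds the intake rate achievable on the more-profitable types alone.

Intake rate on the current diet: R = (0.261×10.2 + 0.1×13.6) / (1 + 0.261×8.96 + 0.1×34.1) = 4.022/6.749 = 0.596 J/s.
Profitability of F: 6.41/32.4 = 0.1978 J/s.
Since 0.1978 < R, time spent handling F is better spent searching.

No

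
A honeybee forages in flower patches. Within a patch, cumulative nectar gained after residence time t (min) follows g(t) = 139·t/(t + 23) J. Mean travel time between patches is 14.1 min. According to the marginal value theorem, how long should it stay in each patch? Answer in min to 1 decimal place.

18.0 min

By the marginal value theorem, leave when the instantaneous gain rate g'(t) equals the habitat-wide average g(t)/(T + t).
g'(t) = 139·23/(t + 23)². Setting 139·23/(t+23)² = 139t/[(t+23)(14.1+t)] gives 23(14.1+t) = t(t+23), so t² = 23×14.1 = 324.3.
t* = √324.3 = 18.01 min.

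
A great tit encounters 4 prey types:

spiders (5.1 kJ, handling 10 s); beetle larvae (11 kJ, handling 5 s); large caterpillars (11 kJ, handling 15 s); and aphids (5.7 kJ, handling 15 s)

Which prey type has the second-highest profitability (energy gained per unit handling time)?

Profitability E/h (kJ/s): spiders = 5.1/10 = 0.51, beetle larvae = 11/5 = 2.2, large caterpillars = 11/15 = 0.733, aphids = 5.7/15 = 0.38.
Ranked: beetle larvae > large caterpillars > spiders > aphids.

large caterpillars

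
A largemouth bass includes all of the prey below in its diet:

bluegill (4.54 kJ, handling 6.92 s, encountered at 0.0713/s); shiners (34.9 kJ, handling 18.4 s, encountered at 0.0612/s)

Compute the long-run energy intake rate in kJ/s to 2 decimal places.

0.94 kJ/s

R = Σλ_iE_i / (1 + Σλ_ih_i)
Numerator: 0.0713×4.54 + 0.0612×34.9 = 2.46
Denominator: 1 + 0.0713×6.92 + 0.0612×18.4 = 2.619
R = 2.46/2.619 = 0.939 kJ/s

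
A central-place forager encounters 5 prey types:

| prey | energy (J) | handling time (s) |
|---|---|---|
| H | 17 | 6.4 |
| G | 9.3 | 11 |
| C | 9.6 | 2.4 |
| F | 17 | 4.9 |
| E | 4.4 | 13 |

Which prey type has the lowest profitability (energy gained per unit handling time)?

In descending order of E/h:
C: 9.6/2.4 = 4 J/s
F: 17/4.9 = 3.47 J/s
H: 17/6.4 = 2.66 J/s
G: 9.3/11 = 0.845 J/s
E: 4.4/13 = 0.338 J/s

E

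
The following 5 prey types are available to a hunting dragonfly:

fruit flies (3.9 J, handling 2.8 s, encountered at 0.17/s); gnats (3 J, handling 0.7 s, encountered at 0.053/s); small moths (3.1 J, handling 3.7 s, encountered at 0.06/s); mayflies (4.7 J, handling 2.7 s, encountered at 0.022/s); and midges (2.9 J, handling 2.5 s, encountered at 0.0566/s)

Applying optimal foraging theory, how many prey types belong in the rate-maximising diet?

E/h in descending order: gnats 4.29, mayflies 1.74, fruit flies 1.39, midges 1.16, small moths 0.838 J/s. The optimal diet is the largest prefix of this list for which every included type satisfies E_i/h_i > R on the types above it.
Rate on top 1: 0.1533. mayflies: 1.74 > 0.1533 → include.
Rate on top 2: 0.2393. fruit flies: 1.39 > 0.2393 → include.
Rate on top 3: 0.5885. midges: 1.16 > 0.5885 → include.
Rate on top 4: 0.6357. small moths: 0.838 > 0.6357 → include.
Optimal diet: gnats, mayflies, fruit flies, midges, small moths — 5 of 5 types.

5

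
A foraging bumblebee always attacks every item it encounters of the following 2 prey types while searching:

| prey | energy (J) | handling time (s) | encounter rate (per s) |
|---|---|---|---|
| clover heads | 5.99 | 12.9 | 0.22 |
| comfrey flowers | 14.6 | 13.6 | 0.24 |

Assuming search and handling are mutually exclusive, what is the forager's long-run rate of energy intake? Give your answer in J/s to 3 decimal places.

R = (0.22×5.99 + 0.24×14.6) / (1 + 0.22×12.9 + 0.24×13.6) = 4.822/7.102 = 0.6789 J/s.

0.679 J/s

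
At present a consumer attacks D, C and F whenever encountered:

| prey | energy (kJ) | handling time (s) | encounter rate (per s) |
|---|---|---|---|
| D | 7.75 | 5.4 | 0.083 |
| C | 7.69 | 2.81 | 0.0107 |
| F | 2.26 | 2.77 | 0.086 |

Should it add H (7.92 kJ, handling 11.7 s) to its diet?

Yes

Current rate: (0.083×7.75 + 0.0107×7.69 + 0.086×2.26)/(1 + 0.083×5.4 + 0.0107×2.81 + 0.086×2.77) = 0.5359 kJ/s.
Profitability of H: 7.92/11.7 = 0.6769 kJ/s.
Since 0.6769 > R, including H increases the long-run rate.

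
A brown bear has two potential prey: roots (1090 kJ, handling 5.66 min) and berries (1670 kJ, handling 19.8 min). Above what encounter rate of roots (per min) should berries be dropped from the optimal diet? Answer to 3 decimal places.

The zero-one rule: include berries iff E₂/h₂ > λE₁/(1+λh₁). Equality gives the switch point.
λE₁h₂ = E₂ + λE₂h₁ ⇒ λ = E₂/(E₁h₂ − E₂h₁) = 1670/(2.158e+04 − 9452) = 0.1377 per min.

0.138 per min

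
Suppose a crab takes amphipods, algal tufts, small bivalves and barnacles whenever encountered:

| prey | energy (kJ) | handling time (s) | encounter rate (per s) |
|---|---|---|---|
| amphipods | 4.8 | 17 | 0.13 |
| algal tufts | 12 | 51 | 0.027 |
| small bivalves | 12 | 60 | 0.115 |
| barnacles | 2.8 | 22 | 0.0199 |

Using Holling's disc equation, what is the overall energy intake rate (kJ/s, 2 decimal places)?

Energy encountered per unit search time: 0.13×4.8 + 0.027×12 + 0.115×12 + 0.0199×2.8 = 2.384 kJ/s.
Handling time per unit search time: 0.13×17 + 0.027×51 + 0.115×60 + 0.0199×22 = 10.92.
Rate = 2.384/(1 + 10.92) = 0.1999 kJ/s.

0.20 kJ/s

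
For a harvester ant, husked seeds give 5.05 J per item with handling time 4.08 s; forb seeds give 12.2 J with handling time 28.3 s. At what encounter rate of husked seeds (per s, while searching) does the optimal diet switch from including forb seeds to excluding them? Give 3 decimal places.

At the threshold, the rate on husked seeds alone equals the profitability of forb seeds: λ·5.05/(1 + λ·4.08) = 12.2/28.3 = 0.4311.
Rearranging, λ(5.05 − 0.4311×4.08) = 0.4311, so λ = 0.4311/3.291 = 0.131 per s.

0.131 per s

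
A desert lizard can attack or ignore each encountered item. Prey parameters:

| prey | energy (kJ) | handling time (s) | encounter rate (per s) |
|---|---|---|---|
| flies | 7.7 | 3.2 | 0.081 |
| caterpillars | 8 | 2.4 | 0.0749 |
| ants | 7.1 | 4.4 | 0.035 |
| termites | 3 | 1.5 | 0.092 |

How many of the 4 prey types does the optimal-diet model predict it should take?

4

Rank by E/h (kJ/s): caterpillars 3.33, flies 2.41, termites 2, ants 1.61. Include each in turn until the next type's E/h falls below the running intake rate.
Rate on top 1: 0.5079. flies: 2.41 > 0.5079 → include.
Rate on top 2: 0.8498. termites: 2 > 0.8498 → include.
Rate on top 3: 0.9505. ants: 1.61 > 0.9505 → include.
Optimal diet: caterpillars, flies, termites, ants — 4 of 4 types.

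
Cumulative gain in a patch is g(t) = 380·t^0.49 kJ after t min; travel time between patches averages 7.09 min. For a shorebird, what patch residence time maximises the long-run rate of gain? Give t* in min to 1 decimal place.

Maximise g(t)/(T+t): set derivative to zero → g'(t)(T+t) = g(t).
g'(t) = 0.49·380·t^-0.51. Setting 0.49·380·t^-0.51 = 380·t^0.49/(7.09+t) gives 0.49(7.09+t) = t, so 0.51·t = 0.49×7.09.
t* = 0.49×7.09/0.51 = 6.812 min.

6.8 min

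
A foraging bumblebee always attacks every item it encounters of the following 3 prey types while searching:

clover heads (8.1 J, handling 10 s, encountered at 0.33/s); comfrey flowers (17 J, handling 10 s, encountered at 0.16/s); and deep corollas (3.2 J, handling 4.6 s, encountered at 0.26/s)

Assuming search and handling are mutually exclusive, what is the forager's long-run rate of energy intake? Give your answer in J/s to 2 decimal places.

0.88 J/s

R = Σλ_iE_i / (1 + Σλ_ih_i)
Numerator: 0.33×8.1 + 0.16×17 + 0.26×3.2 = 6.225
Denominator: 1 + 0.33×10 + 0.16×10 + 0.26×4.6 = 7.096
R = 6.225/7.096 = 0.8773 J/s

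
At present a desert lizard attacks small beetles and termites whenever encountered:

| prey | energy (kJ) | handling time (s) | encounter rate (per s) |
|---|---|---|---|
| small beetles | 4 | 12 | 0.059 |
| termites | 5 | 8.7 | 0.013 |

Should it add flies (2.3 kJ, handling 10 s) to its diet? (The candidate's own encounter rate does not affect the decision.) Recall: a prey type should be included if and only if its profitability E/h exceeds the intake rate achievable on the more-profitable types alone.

Yes

Intake rate on the current diet: R = (0.059×4 + 0.013×5) / (1 + 0.059×12 + 0.013×8.7) = 0.301/1.821 = 0.1653 kJ/s.
Profitability of flies: 2.3/10 = 0.23 kJ/s.
Since 0.23 > R, including flies increases the long-run rate.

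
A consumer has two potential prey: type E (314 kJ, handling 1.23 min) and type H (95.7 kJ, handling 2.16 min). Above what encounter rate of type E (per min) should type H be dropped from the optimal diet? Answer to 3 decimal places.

0.171 per min

At the threshold, the rate on type E alone equals the profitability of type H: λ·314/(1 + λ·1.23) = 95.7/2.16 = 44.31.
Rearranging, λ(314 − 44.31×1.23) = 44.31, so λ = 44.31/259.5 = 0.1707 per min.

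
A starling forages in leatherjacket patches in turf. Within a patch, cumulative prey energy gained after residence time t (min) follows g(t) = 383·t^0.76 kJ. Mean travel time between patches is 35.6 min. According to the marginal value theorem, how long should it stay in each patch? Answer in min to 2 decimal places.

By the marginal value theorem, leave when the instantaneous gain rate g'(t) equals the habitat-wide average g(t)/(T + t).
g'(t) = 0.76·383·t^-0.24. Setting 0.76·383·t^-0.24 = 383·t^0.76/(35.6+t) gives 0.76(35.6+t) = t, so 0.24·t = 0.76×35.6.
t* = 0.76×35.6/0.24 = 112.7 min.

112.73 min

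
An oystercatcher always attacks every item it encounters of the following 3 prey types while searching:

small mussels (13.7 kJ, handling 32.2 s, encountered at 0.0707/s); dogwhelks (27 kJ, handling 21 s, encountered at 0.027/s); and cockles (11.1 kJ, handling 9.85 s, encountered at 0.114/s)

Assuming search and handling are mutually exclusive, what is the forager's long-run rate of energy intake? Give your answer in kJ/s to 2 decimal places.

Energy encountered per unit search time: 0.0707×13.7 + 0.027×27 + 0.114×11.1 = 2.963 kJ/s.
Handling time per unit search time: 0.0707×32.2 + 0.027×21 + 0.114×9.85 = 3.966.
Rate = 2.963/(1 + 3.966) = 0.5966 kJ/s.

0.60 kJ/s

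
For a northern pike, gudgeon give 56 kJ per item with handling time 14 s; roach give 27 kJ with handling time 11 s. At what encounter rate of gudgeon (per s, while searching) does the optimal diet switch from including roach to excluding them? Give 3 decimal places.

At the threshold, the rate on gudgeon alone equals the profitability of roach: λ·56/(1 + λ·14) = 27/11 = 2.455.
Rearranging, λ(56 − 2.455×14) = 2.455, so λ = 2.455/21.64 = 0.1134 per s.

0.113 per s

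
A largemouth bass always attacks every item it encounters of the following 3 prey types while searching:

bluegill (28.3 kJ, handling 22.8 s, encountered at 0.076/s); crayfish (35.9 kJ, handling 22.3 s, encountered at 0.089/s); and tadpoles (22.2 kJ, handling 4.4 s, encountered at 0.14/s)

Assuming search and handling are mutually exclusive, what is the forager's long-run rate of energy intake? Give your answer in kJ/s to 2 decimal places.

1.59 kJ/s

R = (0.076×28.3 + 0.089×35.9 + 0.14×22.2) / (1 + 0.076×22.8 + 0.089×22.3 + 0.14×4.4) = 8.454/5.333 = 1.585 kJ/s.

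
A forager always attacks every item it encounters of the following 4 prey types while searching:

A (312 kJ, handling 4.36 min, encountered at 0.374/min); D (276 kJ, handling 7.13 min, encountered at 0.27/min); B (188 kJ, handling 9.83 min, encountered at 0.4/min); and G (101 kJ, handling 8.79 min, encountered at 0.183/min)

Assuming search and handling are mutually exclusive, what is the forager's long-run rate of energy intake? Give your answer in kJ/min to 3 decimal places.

28.217 kJ/min

R = Σλ_iE_i / (1 + Σλ_ih_i)
Numerator: 0.374×312 + 0.27×276 + 0.4×188 + 0.183×101 = 284.9
Denominator: 1 + 0.374×4.36 + 0.27×7.13 + 0.4×9.83 + 0.183×8.79 = 10.1
R = 284.9/10.1 = 28.22 kJ/min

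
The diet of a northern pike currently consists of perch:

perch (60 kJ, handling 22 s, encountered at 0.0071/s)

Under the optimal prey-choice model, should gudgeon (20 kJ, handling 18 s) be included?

On perch alone, R = ΣλE/(1+Σλh) = 0.426/1.156 = 0.3684 kJ/s.
Profitability of gudgeon: 20/18 = 1.111 kJ/s.
Since 1.111 > R, including gudgeon increases the long-run rate.

Yes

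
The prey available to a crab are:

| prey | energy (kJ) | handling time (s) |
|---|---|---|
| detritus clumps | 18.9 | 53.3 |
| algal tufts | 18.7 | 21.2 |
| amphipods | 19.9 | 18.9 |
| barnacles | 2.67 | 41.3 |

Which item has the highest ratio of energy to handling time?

In descending order of E/h:
amphipods: 19.9/18.9 = 1.05 kJ/s
algal tufts: 18.7/21.2 = 0.882 kJ/s
detritus clumps: 18.9/53.3 = 0.355 kJ/s
barnacles: 2.67/41.3 = 0.0646 kJ/s

amphipods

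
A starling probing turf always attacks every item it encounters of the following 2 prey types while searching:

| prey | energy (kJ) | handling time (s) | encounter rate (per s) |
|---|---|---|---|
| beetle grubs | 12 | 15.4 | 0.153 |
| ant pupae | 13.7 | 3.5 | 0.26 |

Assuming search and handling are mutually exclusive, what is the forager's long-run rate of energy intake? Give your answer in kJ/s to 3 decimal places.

Energy encountered per unit search time: 0.153×12 + 0.26×13.7 = 5.398 kJ/s.
Handling time per unit search time: 0.153×15.4 + 0.26×3.5 = 3.266.
Rate = 5.398/(1 + 3.266) = 1.265 kJ/s.

1.265 kJ/s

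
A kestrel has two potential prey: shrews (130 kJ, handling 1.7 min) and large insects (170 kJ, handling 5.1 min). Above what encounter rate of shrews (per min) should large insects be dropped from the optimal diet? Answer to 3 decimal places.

At the threshold, the rate on shrews alone equals the profitability of large insects: λ·130/(1 + λ·1.7) = 170/5.1 = 33.33.
Rearranging, λ(130 − 33.33×1.7) = 33.33, so λ = 33.33/73.33 = 0.4545 per min.

0.455 per min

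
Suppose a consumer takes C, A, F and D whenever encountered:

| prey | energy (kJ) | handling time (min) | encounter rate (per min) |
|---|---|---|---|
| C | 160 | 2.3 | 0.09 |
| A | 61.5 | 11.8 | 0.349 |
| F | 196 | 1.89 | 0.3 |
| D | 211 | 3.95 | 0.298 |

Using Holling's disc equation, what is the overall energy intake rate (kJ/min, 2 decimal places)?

22.29 kJ/min

Energy encountered per unit search time: 0.09×160 + 0.349×61.5 + 0.3×196 + 0.298×211 = 157.5 kJ/min.
Handling time per unit search time: 0.09×2.3 + 0.349×11.8 + 0.3×1.89 + 0.298×3.95 = 6.069.
Rate = 157.5/(1 + 6.069) = 22.29 kJ/min.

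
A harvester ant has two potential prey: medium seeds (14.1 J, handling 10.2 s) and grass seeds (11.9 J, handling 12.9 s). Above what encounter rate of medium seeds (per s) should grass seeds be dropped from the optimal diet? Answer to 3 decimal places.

0.197 per s

The zero-one rule: include grass seeds iff E₂/h₂ > λE₁/(1+λh₁). Equality gives the switch point.
λE₁h₂ = E₂ + λE₂h₁ ⇒ λ = E₂/(E₁h₂ − E₂h₁) = 11.9/(181.9 − 121.4) = 0.1967 per s.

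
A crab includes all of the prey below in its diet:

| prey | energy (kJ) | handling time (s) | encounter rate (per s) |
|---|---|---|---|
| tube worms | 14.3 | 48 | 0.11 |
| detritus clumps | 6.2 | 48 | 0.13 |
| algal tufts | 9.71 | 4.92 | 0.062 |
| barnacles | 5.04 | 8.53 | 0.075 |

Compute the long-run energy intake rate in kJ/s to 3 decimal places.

0.249 kJ/s

R = Σλ_iE_i / (1 + Σλ_ih_i)
Numerator: 0.11×14.3 + 0.13×6.2 + 0.062×9.71 + 0.075×5.04 = 3.359
Denominator: 1 + 0.11×48 + 0.13×48 + 0.062×4.92 + 0.075×8.53 = 13.46
R = 3.359/13.46 = 0.2495 kJ/s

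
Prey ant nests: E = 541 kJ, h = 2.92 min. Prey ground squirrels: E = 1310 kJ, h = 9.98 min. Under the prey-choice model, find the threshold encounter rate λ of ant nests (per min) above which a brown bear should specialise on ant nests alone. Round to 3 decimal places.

The zero-one rule: include ground squirrels iff E₂/h₂ > λE₁/(1+λh₁). Equality gives the switch point.
λE₁h₂ = E₂ + λE₂h₁ ⇒ λ = E₂/(E₁h₂ − E₂h₁) = 1310/(5399 − 3825) = 0.8323 per min.

0.832 per min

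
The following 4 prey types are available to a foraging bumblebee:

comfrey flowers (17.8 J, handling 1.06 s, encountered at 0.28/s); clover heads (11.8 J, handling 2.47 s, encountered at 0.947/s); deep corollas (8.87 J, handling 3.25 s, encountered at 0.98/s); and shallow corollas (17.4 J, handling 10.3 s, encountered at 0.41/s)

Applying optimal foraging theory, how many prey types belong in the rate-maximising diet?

Rank by E/h (J/s): comfrey flowers 16.8, clover heads 4.78, deep corollas 2.73, shallow corollas 1.69. Include each in turn until the next type's E/h falls below the running intake rate.
Rate on top 1: 3.843. clover heads: 4.78 > 3.843 → include.
Rate on top 2: 4.444. deep corollas: 2.73 < 4.444 → exclude; stop.
Optimal diet: comfrey flowers, clover heads — 2 of 4 types.

2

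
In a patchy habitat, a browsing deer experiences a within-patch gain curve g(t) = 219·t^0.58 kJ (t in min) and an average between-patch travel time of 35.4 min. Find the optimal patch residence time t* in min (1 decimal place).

Maximise g(t)/(T+t): set derivative to zero → g'(t)(T+t) = g(t).
g'(t) = 0.58·219·t^-0.42. Setting 0.58·219·t^-0.42 = 219·t^0.58/(35.4+t) gives 0.58(35.4+t) = t, so 0.42·t = 0.58×35.4.
t* = 0.58×35.4/0.42 = 48.89 min.

48.9 min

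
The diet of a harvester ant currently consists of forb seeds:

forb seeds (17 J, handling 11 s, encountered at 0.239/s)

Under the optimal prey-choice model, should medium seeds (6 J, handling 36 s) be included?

Intake rate on the current diet: R = (0.239×17) / (1 + 0.239×11) = 4.063/3.629 = 1.12 J/s.
Profitability of medium seeds: 6/36 = 0.1667 J/s.
0.1667 < 1.12, so adding medium seeds would lower the average — exclude it.

No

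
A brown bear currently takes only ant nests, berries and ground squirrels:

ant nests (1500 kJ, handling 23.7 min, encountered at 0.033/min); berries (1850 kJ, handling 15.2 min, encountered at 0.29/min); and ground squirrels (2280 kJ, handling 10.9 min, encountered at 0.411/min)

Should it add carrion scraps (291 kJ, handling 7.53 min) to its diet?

No

Current rate: (0.033×1500 + 0.29×1850 + 0.411×2280)/(1 + 0.033×23.7 + 0.29×15.2 + 0.411×10.9) = 142.7 kJ/min.
carrion scraps: E/h = 291/7.53 = 38.65 kJ/min.
38.65 < 142.7, so adding carrion scraps would lower the average — exclude it.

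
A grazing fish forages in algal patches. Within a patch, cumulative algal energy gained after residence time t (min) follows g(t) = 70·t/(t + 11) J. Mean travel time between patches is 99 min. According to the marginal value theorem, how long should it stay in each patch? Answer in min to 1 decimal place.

33.0 min

Maximise g(t)/(T+t): set derivative to zero → g'(t)(T+t) = g(t).
g'(t) = 70·11/(t + 11)². Setting 70·11/(t+11)² = 70t/[(t+11)(99+t)] gives 11(99+t) = t(t+11), so t² = 11×99 = 1089.
t* = √1089 = 33 min.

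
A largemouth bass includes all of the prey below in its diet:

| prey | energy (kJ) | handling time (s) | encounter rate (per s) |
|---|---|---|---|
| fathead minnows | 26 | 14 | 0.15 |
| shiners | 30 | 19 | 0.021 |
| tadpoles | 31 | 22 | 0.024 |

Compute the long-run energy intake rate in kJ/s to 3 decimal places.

R = (0.15×26 + 0.021×30 + 0.024×31) / (1 + 0.15×14 + 0.021×19 + 0.024×22) = 5.274/4.027 = 1.31 kJ/s.

1.310 kJ/s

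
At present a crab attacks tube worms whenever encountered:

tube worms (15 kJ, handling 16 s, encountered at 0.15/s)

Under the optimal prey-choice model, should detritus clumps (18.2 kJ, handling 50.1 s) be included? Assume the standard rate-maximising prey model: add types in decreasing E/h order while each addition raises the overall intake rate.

No

Intake rate on the current diet: R = (0.15×15) / (1 + 0.15×16) = 2.25/3.4 = 0.6618 kJ/s.
detritus clumps: E/h = 18.2/50.1 = 0.3633 kJ/s.
0.3633 < 0.6618, so adding detritus clumps would lower the average — exclude it.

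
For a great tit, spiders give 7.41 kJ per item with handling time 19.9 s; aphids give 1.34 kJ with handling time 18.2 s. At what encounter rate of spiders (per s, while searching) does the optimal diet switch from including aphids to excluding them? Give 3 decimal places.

The zero-one rule: include aphids iff E₂/h₂ > λE₁/(1+λh₁). Equality gives the switch point.
λE₁h₂ = E₂ + λE₂h₁ ⇒ λ = E₂/(E₁h₂ − E₂h₁) = 1.34/(134.9 − 26.67) = 0.01238 per s.

0.012 per s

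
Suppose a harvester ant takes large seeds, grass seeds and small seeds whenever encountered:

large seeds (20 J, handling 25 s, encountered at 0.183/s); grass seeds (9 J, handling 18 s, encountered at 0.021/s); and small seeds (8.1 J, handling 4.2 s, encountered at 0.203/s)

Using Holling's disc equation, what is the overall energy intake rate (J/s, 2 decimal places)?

0.81 J/s

Energy encountered per unit search time: 0.183×20 + 0.021×9 + 0.203×8.1 = 5.493 J/s.
Handling time per unit search time: 0.183×25 + 0.021×18 + 0.203×4.2 = 5.806.
Rate = 5.493/(1 + 5.806) = 0.8072 J/s.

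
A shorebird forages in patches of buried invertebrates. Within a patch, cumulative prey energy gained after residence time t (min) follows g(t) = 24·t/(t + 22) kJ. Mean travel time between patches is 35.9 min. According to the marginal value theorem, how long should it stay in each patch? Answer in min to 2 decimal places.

28.10 min

By the marginal value theorem, leave when the instantaneous gain rate g'(t) equals the habitat-wide average g(t)/(T + t).
g'(t) = 24·22/(t + 22)². Setting 24·22/(t+22)² = 24t/[(t+22)(35.9+t)] gives 22(35.9+t) = t(t+22), so t² = 22×35.9 = 789.8.
t* = √789.8 = 28.1 min.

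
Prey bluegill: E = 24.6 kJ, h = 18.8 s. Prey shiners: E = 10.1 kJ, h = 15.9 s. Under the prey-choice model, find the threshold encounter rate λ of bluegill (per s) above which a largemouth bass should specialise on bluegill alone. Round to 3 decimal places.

At the threshold, the rate on bluegill alone equals the profitability of shiners: λ·24.6/(1 + λ·18.8) = 10.1/15.9 = 0.6352.
Rearranging, λ(24.6 − 0.6352×18.8) = 0.6352, so λ = 0.6352/12.66 = 0.05018 per s.

0.050 per s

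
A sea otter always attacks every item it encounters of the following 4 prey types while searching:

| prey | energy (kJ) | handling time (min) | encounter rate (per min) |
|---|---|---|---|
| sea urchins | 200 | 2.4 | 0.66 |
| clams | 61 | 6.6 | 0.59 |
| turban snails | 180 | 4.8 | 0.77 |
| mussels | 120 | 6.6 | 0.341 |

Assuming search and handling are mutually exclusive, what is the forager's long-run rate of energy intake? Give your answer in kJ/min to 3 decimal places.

R = Σλ_iE_i / (1 + Σλ_ih_i)
Numerator: 0.66×200 + 0.59×61 + 0.77×180 + 0.341×120 = 347.5
Denominator: 1 + 0.66×2.4 + 0.59×6.6 + 0.77×4.8 + 0.341×6.6 = 12.42
R = 347.5/12.42 = 27.97 kJ/min

27.970 kJ/min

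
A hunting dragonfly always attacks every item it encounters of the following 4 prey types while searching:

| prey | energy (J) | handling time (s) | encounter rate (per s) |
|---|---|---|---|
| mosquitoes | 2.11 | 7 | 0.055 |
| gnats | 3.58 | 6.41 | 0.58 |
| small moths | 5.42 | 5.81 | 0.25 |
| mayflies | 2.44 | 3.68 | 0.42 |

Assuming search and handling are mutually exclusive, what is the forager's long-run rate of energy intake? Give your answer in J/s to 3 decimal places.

R = Σλ_iE_i / (1 + Σλ_ih_i)
Numerator: 0.055×2.11 + 0.58×3.58 + 0.25×5.42 + 0.42×2.44 = 4.572
Denominator: 1 + 0.055×7 + 0.58×6.41 + 0.25×5.81 + 0.42×3.68 = 8.101
R = 4.572/8.101 = 0.5644 J/s

0.564 J/s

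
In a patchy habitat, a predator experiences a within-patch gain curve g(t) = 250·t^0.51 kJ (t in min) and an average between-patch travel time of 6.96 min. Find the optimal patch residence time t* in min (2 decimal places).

7.24 min

By the marginal value theorem, leave when the instantaneous gain rate g'(t) equals the habitat-wide average g(t)/(T + t).
g'(t) = 0.51·250·t^-0.49. Setting 0.51·250·t^-0.49 = 250·t^0.51/(6.96+t) gives 0.51(6.96+t) = t, so 0.49·t = 0.51×6.96.
t* = 0.51×6.96/0.49 = 7.244 min.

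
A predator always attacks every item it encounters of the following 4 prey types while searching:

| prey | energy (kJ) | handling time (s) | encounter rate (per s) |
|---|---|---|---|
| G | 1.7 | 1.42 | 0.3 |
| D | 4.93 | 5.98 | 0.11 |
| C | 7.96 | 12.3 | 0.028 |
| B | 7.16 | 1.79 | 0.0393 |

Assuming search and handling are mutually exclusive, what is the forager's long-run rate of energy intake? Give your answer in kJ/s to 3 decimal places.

Energy encountered per unit search time: 0.3×1.7 + 0.11×4.93 + 0.028×7.96 + 0.0393×7.16 = 1.557 kJ/s.
Handling time per unit search time: 0.3×1.42 + 0.11×5.98 + 0.028×12.3 + 0.0393×1.79 = 1.499.
Rate = 1.557/(1 + 1.499) = 0.623 kJ/s.

0.623 kJ/s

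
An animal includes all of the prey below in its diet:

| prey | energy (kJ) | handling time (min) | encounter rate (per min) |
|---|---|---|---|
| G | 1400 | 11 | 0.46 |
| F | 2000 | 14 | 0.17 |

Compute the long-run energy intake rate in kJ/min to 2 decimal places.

R = Σλ_iE_i / (1 + Σλ_ih_i)
Numerator: 0.46×1400 + 0.17×2000 = 984
Denominator: 1 + 0.46×11 + 0.17×14 = 8.44
R = 984/8.44 = 116.6 kJ/min

116.59 kJ/min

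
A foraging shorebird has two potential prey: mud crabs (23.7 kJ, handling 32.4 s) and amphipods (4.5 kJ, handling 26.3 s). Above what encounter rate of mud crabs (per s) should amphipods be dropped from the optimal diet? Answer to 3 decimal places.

0.009 per s

At the threshold, the rate on mud crabs alone equals the profitability of amphipods: λ·23.7/(1 + λ·32.4) = 4.5/26.3 = 0.1711.
Rearranging, λ(23.7 − 0.1711×32.4) = 0.1711, so λ = 0.1711/18.16 = 0.009424 per s.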